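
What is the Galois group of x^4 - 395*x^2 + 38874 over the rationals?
Gal(K/Q) = V_4 (Klein four-group, Z/2Z × Z/2Z)

f factors as (x^2 - 209)(x^2 - 186), so the splitting field is K = Q(sqrt(209), sqrt(186)). The elements 209, 186, 38874 are all non-squares in Q, so sqrt(209) and sqrt(186) generate independent quadratic extensions. Thus [K:Q] = 4 and Gal(K/Q) is generated by the two order-2 automorphisms sqrt(209) ↦ -sqrt(209) and sqrt(186) ↦ -sqrt(186), giving V_4.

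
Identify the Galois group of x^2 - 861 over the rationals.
Gal(K/Q) = Z/2Z (cyclic of order 2)

x^2 - 861 is irreducible over Q since 861 is not a rational square. The splitting field Q(sqrt(861)) has degree 2 over Q, and its unique nontrivial automorphism is sqrt(861) ↦ -sqrt(861). Hence Gal(Q(sqrt(861))/Q) = Z/2Z.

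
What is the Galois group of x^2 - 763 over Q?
Gal(K/Q) = Z/2Z (cyclic of order 2)

x^2 - 763 is irreducible over Q since 763 is not a rational square. The splitting field Q(sqrt(763)) has degree 2 over Q, and its unique nontrivial automorphism is sqrt(763) ↦ -sqrt(763). Hence Gal(Q(sqrt(763))/Q) = Z/2Z.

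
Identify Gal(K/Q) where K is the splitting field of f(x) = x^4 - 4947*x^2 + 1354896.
Gal(K/Q) = Z/2Z (cyclic of order 2)

f factors as (x^2 - 4656)(x^2 - 291), so the splitting field is K = Q(sqrt(4656), sqrt(291)). The squarefree part of 4656 is 291 and the squarefree part of 291 is also 291, so sqrt(4656) and sqrt(291) are both rational multiples of sqrt(291). Hence Q(sqrt(4656)) = Q(sqrt(291)) = Q(sqrt(291)), and the splitting field collapses to a single degree-2 extension with Galois group Z/2Z.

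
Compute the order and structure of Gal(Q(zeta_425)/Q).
|Gal(Q(zeta_425)/Q)| = phi(425) = 320; group ≅ (Z/425Z)^* ≅ Z/16Z × Z/20Z

The n-th cyclotomic polynomial Φ_425(x) is the minimal polynomial of zeta_425 over Q and has degree phi(425) = 320. So Q(zeta_425) is a degree-320 Galois extension with Galois group (Z/425Z)^*. By CRT, (Z/425Z)^* ≅ (Z/25Z)^* × (Z/17Z)^*. Each prime-power unit group is (Z/25Z)^* ≅ Z/20Z; (Z/17Z)^* ≅ Z/16Z. Hence Gal(Q(zeta_425)/Q) ≅ Z/16Z × Z/20Z.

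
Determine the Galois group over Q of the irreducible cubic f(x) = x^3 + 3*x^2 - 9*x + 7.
Gal(K/Q) = S_3 (symmetric group of order 6)

Compute the discriminant of x^3 + (3)*x^2 + (-9)*x + (7): Δ = -1836. Since Δ is not a rational square, the Galois group is not contained in A_3; it must be the full S_3 (irreducibility of the cubic rules out anything smaller).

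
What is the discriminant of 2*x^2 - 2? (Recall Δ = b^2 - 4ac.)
Δ = 16

For a quadratic a x^2 + b x + c the discriminant is Δ = b^2 - 4ac = (0)^2 - 4*(2)*(-2) = 0 - (-16) = 16.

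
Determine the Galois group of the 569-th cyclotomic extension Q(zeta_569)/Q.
|Gal(Q(zeta_569)/Q)| = phi(569) = 568; group ≅ (Z/569Z)^* ≅ Z/568Z

The n-th cyclotomic polynomial Φ_569(x) is the minimal polynomial of zeta_569 over Q and has degree phi(569) = 568. So Q(zeta_569) is a degree-568 Galois extension with Galois group (Z/569Z)^*. (Z/569Z)^* is cyclic since 569 is an odd prime power (or 4). Hence Gal(Q(zeta_569)/Q) ≅ Z/568Z.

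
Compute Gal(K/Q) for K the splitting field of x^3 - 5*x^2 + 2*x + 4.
Gal(K/Q) = S_3 (symmetric group of order 6)

Compute the discriminant of x^3 + (-5)*x^2 + (2)*x + (4): Δ = 916. Since Δ is not a rational square, the Galois group is not contained in A_3; it must be the full S_3 (irreducibility of the cubic rules out anything smaller).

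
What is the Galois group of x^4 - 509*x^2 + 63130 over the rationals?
Gal(K/Q) = V_4 (Klein four-group, Z/2Z × Z/2Z)

f factors as (x^2 - 214)(x^2 - 295), so the splitting field is K = Q(sqrt(214), sqrt(295)). The elements 214, 295, 63130 are all non-squares in Q, so sqrt(214) and sqrt(295) generate independent quadratic extensions. Thus [K:Q] = 4 and Gal(K/Q) is generated by the two order-2 automorphisms sqrt(214) ↦ -sqrt(214) and sqrt(295) ↦ -sqrt(295), giving V_4.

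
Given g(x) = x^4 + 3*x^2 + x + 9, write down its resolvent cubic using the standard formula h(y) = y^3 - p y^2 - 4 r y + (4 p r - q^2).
h(y) = y^3 - 3*y^2 - 36*y + 107

Identify coefficients: p = 3, q = 1, r = 9.
Plug into h(y) = y^3 - p y^2 - 4 r y + (4 p r - q^2):
  h(y) = y^3 - (3) y^2 - 4*(9) y + (4*(3)*(9) - (1)^2)
       = y^3 + (-3) y^2 + (-36) y + (107).
Simplifying: h(y) = y^3 - 3*y^2 - 36*y + 107.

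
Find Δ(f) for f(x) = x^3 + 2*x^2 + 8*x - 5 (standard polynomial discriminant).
Δ = -3747

For x^3 + a x^2 + b x + c the discriminant is Δ = 18 a b c - 4 a^3 c + a^2 b^2 - 4 b^3 - 27 c^2.
Plug a = 2, b = 8, c = -5:
  18*(2)*(8)*(-5) - 4*(2)^3*(-5) + (2)^2*(8)^2 - 4*(8)^3 - 27*(-5)^2
  = -1440 + (160) + 256 + (-2048) + (-675)
  = -3747.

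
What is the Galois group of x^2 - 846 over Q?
Gal(K/Q) = Z/2Z (cyclic of order 2)

x^2 - 846 is irreducible over Q since 846 is not a rational square. The splitting field Q(sqrt(846)) has degree 2 over Q, and its unique nontrivial automorphism is sqrt(846) ↦ -sqrt(846). Hence Gal(Q(sqrt(846))/Q) = Z/2Z.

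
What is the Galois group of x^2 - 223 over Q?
Gal(K/Q) = Z/2Z (cyclic of order 2)

x^2 - 223 is irreducible over Q since 223 is not a rational square. The splitting field Q(sqrt(223)) has degree 2 over Q, and its unique nontrivial automorphism is sqrt(223) ↦ -sqrt(223). Hence Gal(Q(sqrt(223))/Q) = Z/2Z.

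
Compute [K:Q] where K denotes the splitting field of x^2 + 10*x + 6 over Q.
[K:Q] = 2

The discriminant of x^2 + (10)*x + (6) is b^2 - 4c = 100 - (24) = 76. Since 76 is not a perfect square in Q, the polynomial is irreducible over Q. Its two roots generate a degree-2 extension, so [K:Q] = 2.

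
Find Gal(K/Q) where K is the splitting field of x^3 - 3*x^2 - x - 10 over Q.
Gal(K/Q) = S_3 (symmetric group of order 6)

Compute the discriminant of x^3 + (-3)*x^2 + (-1)*x + (-10): Δ = -4307. Since Δ is not a rational square, the Galois group is not contained in A_3; it must be the full S_3 (irreducibility of the cubic rules out anything smaller).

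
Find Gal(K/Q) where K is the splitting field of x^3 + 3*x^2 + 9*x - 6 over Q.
Gal(K/Q) = S_3 (symmetric group of order 6)

Compute the discriminant of x^3 + (3)*x^2 + (9)*x + (-6): Δ = -5427. Since Δ is not a rational square, the Galois group is not contained in A_3; it must be the full S_3 (irreducibility of the cubic rules out anything smaller).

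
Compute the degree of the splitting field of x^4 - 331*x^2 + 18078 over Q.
[K:Q] = 4

f factors as (x^2 - 69)(x^2 - 262); the splitting field is K = Q(sqrt(69), sqrt(262)). Since 69, 262, and 18078 are all non-squares in Q, the three subfields Q(sqrt(69)), Q(sqrt(262)), Q(sqrt(18078)) are distinct degree-2 extensions, so [K:Q] = 4 (Klein four Galois group).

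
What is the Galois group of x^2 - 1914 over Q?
Gal(K/Q) = Z/2Z (cyclic of order 2)

x^2 - 1914 is irreducible over Q since 1914 is not a rational square. The splitting field Q(sqrt(1914)) has degree 2 over Q, and its unique nontrivial automorphism is sqrt(1914) ↦ -sqrt(1914). Hence Gal(Q(sqrt(1914))/Q) = Z/2Z.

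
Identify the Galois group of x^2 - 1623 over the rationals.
Gal(K/Q) = Z/2Z (cyclic of order 2)

x^2 - 1623 is irreducible over Q since 1623 is not a rational square. The splitting field Q(sqrt(1623)) has degree 2 over Q, and its unique nontrivial automorphism is sqrt(1623) ↦ -sqrt(1623). Hence Gal(Q(sqrt(1623))/Q) = Z/2Z.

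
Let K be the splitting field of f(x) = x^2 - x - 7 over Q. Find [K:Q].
[K:Q] = 2

The discriminant of x^2 + (-1)*x + (-7) is b^2 - 4c = 1 - (-28) = 29. Since 29 is not a perfect square in Q, the polynomial is irreducible over Q. Its two roots generate a degree-2 extension, so [K:Q] = 2.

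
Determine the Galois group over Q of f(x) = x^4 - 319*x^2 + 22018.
Gal(K/Q) = V_4 (Klein four-group, Z/2Z × Z/2Z)

f factors as (x^2 - 101)(x^2 - 218), so the splitting field is K = Q(sqrt(101), sqrt(218)). The elements 101, 218, 22018 are all non-squares in Q, so sqrt(101) and sqrt(218) generate independent quadratic extensions. Thus [K:Q] = 4 and Gal(K/Q) is generated by the two order-2 automorphisms sqrt(101) ↦ -sqrt(101) and sqrt(218) ↦ -sqrt(218), giving V_4.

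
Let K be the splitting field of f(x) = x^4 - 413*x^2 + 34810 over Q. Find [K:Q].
[K:Q] = 4

f factors as (x^2 - 295)(x^2 - 118); the splitting field is K = Q(sqrt(295), sqrt(118)). Since 295, 118, and 34810 are all non-squares in Q, the three subfields Q(sqrt(295)), Q(sqrt(118)), Q(sqrt(34810)) are distinct degree-2 extensions, so [K:Q] = 4 (Klein four Galois group).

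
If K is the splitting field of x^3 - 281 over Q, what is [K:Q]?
[K:Q] = 6

x^3 - 281 has one real root r = 281^(1/3) and two complex roots r*zeta_3, r*zeta_3^2 where zeta_3 = e^(2*pi*i/3). The splitting field is Q(r, zeta_3). [Q(r):Q] = 3 and [Q(zeta_3):Q] = 2 with gcd = 1, so [Q(r, zeta_3):Q] = 3 * 2 = 6.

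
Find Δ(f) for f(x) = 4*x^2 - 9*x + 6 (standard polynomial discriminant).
Δ = -15

For a quadratic a x^2 + b x + c the discriminant is Δ = b^2 - 4ac = (-9)^2 - 4*(4)*(6) = 81 - (96) = -15.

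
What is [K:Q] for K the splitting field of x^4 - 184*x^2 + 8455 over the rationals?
[K:Q] = 4

f factors as (x^2 - 95)(x^2 - 89); the splitting field is K = Q(sqrt(95), sqrt(89)). Since 95, 89, and 8455 are all non-squares in Q, the three subfields Q(sqrt(95)), Q(sqrt(89)), Q(sqrt(8455)) are distinct degree-2 extensions, so [K:Q] = 4 (Klein four Galois group).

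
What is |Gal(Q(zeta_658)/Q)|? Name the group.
|Gal(Q(zeta_658)/Q)| = phi(658) = 276; group ≅ (Z/658Z)^* ≅ Z/6Z × Z/46Z

The n-th cyclotomic polynomial Φ_658(x) is the minimal polynomial of zeta_658 over Q and has degree phi(658) = 276. So Q(zeta_658) is a degree-276 Galois extension with Galois group (Z/658Z)^*. By CRT, (Z/658Z)^* ≅ (Z/2Z)^* × (Z/7Z)^* × (Z/47Z)^*. Each prime-power unit group is (Z/2Z)^* ≅ trivial group (order 1); (Z/7Z)^* ≅ Z/6Z; (Z/47Z)^* ≅ Z/46Z. Hence Gal(Q(zeta_658)/Q) ≅ Z/6Z × Z/46Z.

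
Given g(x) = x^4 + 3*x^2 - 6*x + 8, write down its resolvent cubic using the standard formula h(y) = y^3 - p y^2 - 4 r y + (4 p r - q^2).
h(y) = y^3 - 3*y^2 - 32*y + 60

Identify coefficients: p = 3, q = -6, r = 8.
Plug into h(y) = y^3 - p y^2 - 4 r y + (4 p r - q^2):
  h(y) = y^3 - (3) y^2 - 4*(8) y + (4*(3)*(8) - (-6)^2)
       = y^3 + (-3) y^2 + (-32) y + (60).
Simplifying: h(y) = y^3 - 3*y^2 - 32*y + 60.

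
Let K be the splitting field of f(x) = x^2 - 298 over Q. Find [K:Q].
[K:Q] = 2

The polynomial x^2 - 298 is irreducible over Q since 298 is not a perfect square. Its splitting field is Q(sqrt(298)), which has degree 2 over Q.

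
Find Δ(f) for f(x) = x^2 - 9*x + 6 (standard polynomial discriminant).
Δ = 57

For a quadratic a x^2 + b x + c the discriminant is Δ = b^2 - 4ac = (-9)^2 - 4*(1)*(6) = 81 - (24) = 57.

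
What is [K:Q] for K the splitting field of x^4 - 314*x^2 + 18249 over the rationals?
[K:Q] = 4

f factors as (x^2 - 77)(x^2 - 237); the splitting field is K = Q(sqrt(77), sqrt(237)). Since 77, 237, and 18249 are all non-squares in Q, the three subfields Q(sqrt(77)), Q(sqrt(237)), Q(sqrt(18249)) are distinct degree-2 extensions, so [K:Q] = 4 (Klein four Galois group).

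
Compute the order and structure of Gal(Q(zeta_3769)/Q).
|Gal(Q(zeta_3769)/Q)| = phi(3769) = 3768; group ≅ (Z/3769Z)^* ≅ Z/3768Z

The n-th cyclotomic polynomial Φ_3769(x) is the minimal polynomial of zeta_3769 over Q and has degree phi(3769) = 3768. So Q(zeta_3769) is a degree-3768 Galois extension with Galois group (Z/3769Z)^*. (Z/3769Z)^* is cyclic since 3769 is an odd prime power (or 4). Hence Gal(Q(zeta_3769)/Q) ≅ Z/3768Z.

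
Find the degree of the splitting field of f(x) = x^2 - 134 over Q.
[K:Q] = 2

The polynomial x^2 - 134 is irreducible over Q since 134 is not a perfect square. Its splitting field is Q(sqrt(134)), which has degree 2 over Q.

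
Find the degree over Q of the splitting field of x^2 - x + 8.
[K:Q] = 2

The discriminant of x^2 + (-1)*x + (8) is b^2 - 4c = 1 - (32) = -31. Since -31 is not a perfect square in Q, the polynomial is irreducible over Q. Its two roots generate a degree-2 extension, so [K:Q] = 2.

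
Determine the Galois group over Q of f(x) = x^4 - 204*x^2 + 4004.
Gal(K/Q) = V_4 (Klein four-group, Z/2Z × Z/2Z)

f factors as (x^2 - 182)(x^2 - 22), so the splitting field is K = Q(sqrt(182), sqrt(22)). The elements 182, 22, 4004 are all non-squares in Q, so sqrt(182) and sqrt(22) generate independent quadratic extensions. Thus [K:Q] = 4 and Gal(K/Q) is generated by the two order-2 automorphisms sqrt(182) ↦ -sqrt(182) and sqrt(22) ↦ -sqrt(22), giving V_4.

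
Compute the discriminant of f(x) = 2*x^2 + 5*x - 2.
Δ = 41

For a quadratic a x^2 + b x + c the discriminant is Δ = b^2 - 4ac = (5)^2 - 4*(2)*(-2) = 25 - (-16) = 41.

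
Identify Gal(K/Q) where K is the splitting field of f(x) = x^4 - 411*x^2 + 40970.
Gal(K/Q) = V_4 (Klein four-group, Z/2Z × Z/2Z)

f factors as (x^2 - 170)(x^2 - 241), so the splitting field is K = Q(sqrt(170), sqrt(241)). The elements 170, 241, 40970 are all non-squares in Q, so sqrt(170) and sqrt(241) generate independent quadratic extensions. Thus [K:Q] = 4 and Gal(K/Q) is generated by the two order-2 automorphisms sqrt(170) ↦ -sqrt(170) and sqrt(241) ↦ -sqrt(241), giving V_4.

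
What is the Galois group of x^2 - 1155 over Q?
Gal(K/Q) = Z/2Z (cyclic of order 2)

x^2 - 1155 is irreducible over Q since 1155 is not a rational square. The splitting field Q(sqrt(1155)) has degree 2 over Q, and its unique nontrivial automorphism is sqrt(1155) ↦ -sqrt(1155). Hence Gal(Q(sqrt(1155))/Q) = Z/2Z.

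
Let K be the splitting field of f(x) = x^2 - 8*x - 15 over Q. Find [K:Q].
[K:Q] = 2

The discriminant of x^2 + (-8)*x + (-15) is b^2 - 4c = 64 - (-60) = 124. Since 124 is not a perfect square in Q, the polynomial is irreducible over Q. Its two roots generate a degree-2 extension, so [K:Q] = 2.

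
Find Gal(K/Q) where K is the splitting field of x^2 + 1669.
Gal(K/Q) = Z/2Z (cyclic of order 2)

x^2 + 1669 is irreducible over Q since -1669 is not a rational square. The splitting field Q(sqrt(-1669)) has degree 2 over Q, and its unique nontrivial automorphism is sqrt(-1669) ↦ -sqrt(-1669). Hence Gal(Q(sqrt(-1669))/Q) = Z/2Z.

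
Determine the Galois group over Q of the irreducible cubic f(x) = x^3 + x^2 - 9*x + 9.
Gal(K/Q) = S_3 (symmetric group of order 6)

Compute the discriminant of x^3 + (1)*x^2 + (-9)*x + (9): Δ = -684. Since Δ is not a rational square, the Galois group is not contained in A_3; it must be the full S_3 (irreducibility of the cubic rules out anything smaller).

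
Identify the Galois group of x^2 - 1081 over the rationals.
Gal(K/Q) = Z/2Z (cyclic of order 2)

x^2 - 1081 is irreducible over Q since 1081 is not a rational square. The splitting field Q(sqrt(1081)) has degree 2 over Q, and its unique nontrivial automorphism is sqrt(1081) ↦ -sqrt(1081). Hence Gal(Q(sqrt(1081))/Q) = Z/2Z.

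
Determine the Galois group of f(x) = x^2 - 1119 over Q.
Gal(K/Q) = Z/2Z (cyclic of order 2)

x^2 - 1119 is irreducible over Q since 1119 is not a rational square. The splitting field Q(sqrt(1119)) has degree 2 over Q, and its unique nontrivial automorphism is sqrt(1119) ↦ -sqrt(1119). Hence Gal(Q(sqrt(1119))/Q) = Z/2Z.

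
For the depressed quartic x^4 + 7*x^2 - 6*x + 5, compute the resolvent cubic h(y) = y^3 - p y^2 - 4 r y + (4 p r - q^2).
h(y) = y^3 - 7*y^2 - 20*y + 104

Identify coefficients: p = 7, q = -6, r = 5.
Plug into h(y) = y^3 - p y^2 - 4 r y + (4 p r - q^2):
  h(y) = y^3 - (7) y^2 - 4*(5) y + (4*(7)*(5) - (-6)^2)
       = y^3 + (-7) y^2 + (-20) y + (104).
Simplifying: h(y) = y^3 - 7*y^2 - 20*y + 104.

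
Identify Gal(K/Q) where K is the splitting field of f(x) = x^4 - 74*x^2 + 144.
Gal(K/Q) = Z/2Z (cyclic of order 2)

f factors as (x^2 - 72)(x^2 - 2), so the splitting field is K = Q(sqrt(72), sqrt(2)). The squarefree part of 72 is 2 and the squarefree part of 2 is also 2, so sqrt(72) and sqrt(2) are both rational multiples of sqrt(2). Hence Q(sqrt(72)) = Q(sqrt(2)) = Q(sqrt(2)), and the splitting field collapses to a single degree-2 extension with Galois group Z/2Z.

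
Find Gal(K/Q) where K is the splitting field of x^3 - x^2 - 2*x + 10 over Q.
Gal(K/Q) = S_3 (symmetric group of order 6)

Compute the discriminant of x^3 + (-1)*x^2 + (-2)*x + (10): Δ = -2264. Since Δ is not a rational square, the Galois group is not contained in A_3; it must be the full S_3 (irreducibility of the cubic rules out anything smaller).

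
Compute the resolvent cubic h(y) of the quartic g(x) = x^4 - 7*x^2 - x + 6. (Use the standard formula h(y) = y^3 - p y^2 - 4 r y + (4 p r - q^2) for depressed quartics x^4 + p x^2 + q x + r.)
h(y) = y^3 + 7*y^2 - 24*y - 169

Identify coefficients: p = -7, q = -1, r = 6.
Plug into h(y) = y^3 - p y^2 - 4 r y + (4 p r - q^2):
  h(y) = y^3 - (-7) y^2 - 4*(6) y + (4*(-7)*(6) - (-1)^2)
       = y^3 + (7) y^2 + (-24) y + (-169).
Simplifying: h(y) = y^3 + 7*y^2 - 24*y - 169.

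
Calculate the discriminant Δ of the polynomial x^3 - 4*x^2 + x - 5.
Δ = -1583

For x^3 + a x^2 + b x + c the discriminant is Δ = 18 a b c - 4 a^3 c + a^2 b^2 - 4 b^3 - 27 c^2.
Plug a = -4, b = 1, c = -5:
  18*(-4)*(1)*(-5) - 4*(-4)^3*(-5) + (-4)^2*(1)^2 - 4*(1)^3 - 27*(-5)^2
  = 360 + (-1280) + 16 + (-4) + (-675)
  = -1583.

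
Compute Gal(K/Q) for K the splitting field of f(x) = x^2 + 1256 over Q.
Gal(K/Q) = Z/2Z (cyclic of order 2)

x^2 + 1256 is irreducible over Q since -1256 is not a rational square. The splitting field Q(sqrt(-1256)) has degree 2 over Q, and its unique nontrivial automorphism is sqrt(-1256) ↦ -sqrt(-1256). Hence Gal(Q(sqrt(-1256))/Q) = Z/2Z.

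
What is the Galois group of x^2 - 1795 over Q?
Gal(K/Q) = Z/2Z (cyclic of order 2)

x^2 - 1795 is irreducible over Q since 1795 is not a rational square. The splitting field Q(sqrt(1795)) has degree 2 over Q, and its unique nontrivial automorphism is sqrt(1795) ↦ -sqrt(1795). Hence Gal(Q(sqrt(1795))/Q) = Z/2Z.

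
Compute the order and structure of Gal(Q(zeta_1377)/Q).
|Gal(Q(zeta_1377)/Q)| = phi(1377) = 864; group ≅ (Z/1377Z)^* ≅ Z/16Z × Z/54Z

The n-th cyclotomic polynomial Φ_1377(x) is the minimal polynomial of zeta_1377 over Q and has degree phi(1377) = 864. So Q(zeta_1377) is a degree-864 Galois extension with Galois group (Z/1377Z)^*. By CRT, (Z/1377Z)^* ≅ (Z/81Z)^* × (Z/17Z)^*. Each prime-power unit group is (Z/81Z)^* ≅ Z/54Z; (Z/17Z)^* ≅ Z/16Z. Hence Gal(Q(zeta_1377)/Q) ≅ Z/16Z × Z/54Z.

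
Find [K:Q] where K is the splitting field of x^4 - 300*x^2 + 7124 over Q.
[K:Q] = 4

f factors as (x^2 - 26)(x^2 - 274); the splitting field is K = Q(sqrt(26), sqrt(274)). Since 26, 274, and 7124 are all non-squares in Q, the three subfields Q(sqrt(26)), Q(sqrt(274)), Q(sqrt(7124)) are distinct degree-2 extensions, so [K:Q] = 4 (Klein four Galois group).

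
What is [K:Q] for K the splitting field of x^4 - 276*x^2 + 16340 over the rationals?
[K:Q] = 4

f factors as (x^2 - 190)(x^2 - 86); the splitting field is K = Q(sqrt(190), sqrt(86)). Since 190, 86, and 16340 are all non-squares in Q, the three subfields Q(sqrt(190)), Q(sqrt(86)), Q(sqrt(16340)) are distinct degree-2 extensions, so [K:Q] = 4 (Klein four Galois group).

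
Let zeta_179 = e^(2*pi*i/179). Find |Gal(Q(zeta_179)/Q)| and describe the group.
|Gal(Q(zeta_179)/Q)| = phi(179) = 178; group ≅ (Z/179Z)^* ≅ Z/178Z

The n-th cyclotomic polynomial Φ_179(x) is the minimal polynomial of zeta_179 over Q and has degree phi(179) = 178. So Q(zeta_179) is a degree-178 Galois extension with Galois group (Z/179Z)^*. (Z/179Z)^* is cyclic since 179 is an odd prime power (or 4). Hence Gal(Q(zeta_179)/Q) ≅ Z/178Z.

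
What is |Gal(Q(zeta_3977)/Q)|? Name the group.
|Gal(Q(zeta_3977)/Q)| = phi(3977) = 3840; group ≅ (Z/3977Z)^* ≅ Z/40Z × Z/96Z

The n-th cyclotomic polynomial Φ_3977(x) is the minimal polynomial of zeta_3977 over Q and has degree phi(3977) = 3840. So Q(zeta_3977) is a degree-3840 Galois extension with Galois group (Z/3977Z)^*. By CRT, (Z/3977Z)^* ≅ (Z/41Z)^* × (Z/97Z)^*. Each prime-power unit group is (Z/41Z)^* ≅ Z/40Z; (Z/97Z)^* ≅ Z/96Z. Hence Gal(Q(zeta_3977)/Q) ≅ Z/40Z × Z/96Z.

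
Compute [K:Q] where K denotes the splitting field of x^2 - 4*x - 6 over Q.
[K:Q] = 2

The discriminant of x^2 + (-4)*x + (-6) is b^2 - 4c = 16 - (-24) = 40. Since 40 is not a perfect square in Q, the polynomial is irreducible over Q. Its two roots generate a degree-2 extension, so [K:Q] = 2.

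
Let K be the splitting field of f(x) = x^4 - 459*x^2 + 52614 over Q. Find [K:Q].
[K:Q] = 4

f factors as (x^2 - 237)(x^2 - 222); the splitting field is K = Q(sqrt(237), sqrt(222)). Since 237, 222, and 52614 are all non-squares in Q, the three subfields Q(sqrt(237)), Q(sqrt(222)), Q(sqrt(52614)) are distinct degree-2 extensions, so [K:Q] = 4 (Klein four Galois group).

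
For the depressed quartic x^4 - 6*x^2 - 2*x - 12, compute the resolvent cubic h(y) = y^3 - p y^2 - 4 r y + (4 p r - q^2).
h(y) = y^3 + 6*y^2 + 48*y + 284

Identify coefficients: p = -6, q = -2, r = -12.
Plug into h(y) = y^3 - p y^2 - 4 r y + (4 p r - q^2):
  h(y) = y^3 - (-6) y^2 - 4*(-12) y + (4*(-6)*(-12) - (-2)^2)
       = y^3 + (6) y^2 + (48) y + (284).
Simplifying: h(y) = y^3 + 6*y^2 + 48*y + 284.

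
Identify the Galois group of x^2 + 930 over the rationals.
Gal(K/Q) = Z/2Z (cyclic of order 2)

x^2 + 930 is irreducible over Q since -930 is not a rational square. The splitting field Q(sqrt(-930)) has degree 2 over Q, and its unique nontrivial automorphism is sqrt(-930) ↦ -sqrt(-930). Hence Gal(Q(sqrt(-930))/Q) = Z/2Z.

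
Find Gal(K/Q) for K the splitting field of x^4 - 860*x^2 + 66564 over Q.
Gal(K/Q) = Z/2Z (cyclic of order 2)

f factors as (x^2 - 86)(x^2 - 774), so the splitting field is K = Q(sqrt(86), sqrt(774)). The squarefree part of 86 is 86 and the squarefree part of 774 is also 86, so sqrt(86) and sqrt(774) are both rational multiples of sqrt(86). Hence Q(sqrt(86)) = Q(sqrt(774)) = Q(sqrt(86)), and the splitting field collapses to a single degree-2 extension with Galois group Z/2Z.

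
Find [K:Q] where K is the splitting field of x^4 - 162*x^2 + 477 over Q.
[K:Q] = 4

f factors as (x^2 - 3)(x^2 - 159); the splitting field is K = Q(sqrt(3), sqrt(159)). Since 3, 159, and 477 are all non-squares in Q, the three subfields Q(sqrt(3)), Q(sqrt(159)), Q(sqrt(477)) are distinct degree-2 extensions, so [K:Q] = 4 (Klein four Galois group).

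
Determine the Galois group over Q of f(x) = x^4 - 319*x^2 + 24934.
Gal(K/Q) = V_4 (Klein four-group, Z/2Z × Z/2Z)

f factors as (x^2 - 182)(x^2 - 137), so the splitting field is K = Q(sqrt(182), sqrt(137)). The elements 182, 137, 24934 are all non-squares in Q, so sqrt(182) and sqrt(137) generate independent quadratic extensions. Thus [K:Q] = 4 and Gal(K/Q) is generated by the two order-2 automorphisms sqrt(182) ↦ -sqrt(182) and sqrt(137) ↦ -sqrt(137), giving V_4.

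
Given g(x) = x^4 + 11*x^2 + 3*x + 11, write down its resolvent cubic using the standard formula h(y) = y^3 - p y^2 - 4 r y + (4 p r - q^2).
h(y) = y^3 - 11*y^2 - 44*y + 475

Identify coefficients: p = 11, q = 3, r = 11.
Plug into h(y) = y^3 - p y^2 - 4 r y + (4 p r - q^2):
  h(y) = y^3 - (11) y^2 - 4*(11) y + (4*(11)*(11) - (3)^2)
       = y^3 + (-11) y^2 + (-44) y + (475).
Simplifying: h(y) = y^3 - 11*y^2 - 44*y + 475.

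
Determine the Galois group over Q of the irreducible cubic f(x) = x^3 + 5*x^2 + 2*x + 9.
Gal(K/Q) = S_3 (symmetric group of order 6)

Compute the discriminant of x^3 + (5)*x^2 + (2)*x + (9): Δ = -4999. Since Δ is not a rational square, the Galois group is not contained in A_3; it must be the full S_3 (irreducibility of the cubic rules out anything smaller).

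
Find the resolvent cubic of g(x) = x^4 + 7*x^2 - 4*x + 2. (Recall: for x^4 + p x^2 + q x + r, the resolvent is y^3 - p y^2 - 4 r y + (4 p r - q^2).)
h(y) = y^3 - 7*y^2 - 8*y + 40

Identify coefficients: p = 7, q = -4, r = 2.
Plug into h(y) = y^3 - p y^2 - 4 r y + (4 p r - q^2):
  h(y) = y^3 - (7) y^2 - 4*(2) y + (4*(7)*(2) - (-4)^2)
       = y^3 + (-7) y^2 + (-8) y + (40).
Simplifying: h(y) = y^3 - 7*y^2 - 8*y + 40.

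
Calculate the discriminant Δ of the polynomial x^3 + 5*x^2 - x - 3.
Δ = 1556

For x^3 + a x^2 + b x + c the discriminant is Δ = 18 a b c - 4 a^3 c + a^2 b^2 - 4 b^3 - 27 c^2.
Plug a = 5, b = -1, c = -3:
  18*(5)*(-1)*(-3) - 4*(5)^3*(-3) + (5)^2*(-1)^2 - 4*(-1)^3 - 27*(-3)^2
  = 270 + (1500) + 25 + (4) + (-243)
  = 1556.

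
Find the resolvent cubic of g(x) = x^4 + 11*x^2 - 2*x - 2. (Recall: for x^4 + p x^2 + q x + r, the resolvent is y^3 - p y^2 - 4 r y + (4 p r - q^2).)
h(y) = y^3 - 11*y^2 + 8*y - 92

Identify coefficients: p = 11, q = -2, r = -2.
Plug into h(y) = y^3 - p y^2 - 4 r y + (4 p r - q^2):
  h(y) = y^3 - (11) y^2 - 4*(-2) y + (4*(11)*(-2) - (-2)^2)
       = y^3 + (-11) y^2 + (8) y + (-92).
Simplifying: h(y) = y^3 - 11*y^2 + 8*y - 92.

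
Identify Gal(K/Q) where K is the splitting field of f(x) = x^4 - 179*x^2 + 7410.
Gal(K/Q) = V_4 (Klein four-group, Z/2Z × Z/2Z)

f factors as (x^2 - 114)(x^2 - 65), so the splitting field is K = Q(sqrt(114), sqrt(65)). The elements 114, 65, 7410 are all non-squares in Q, so sqrt(114) and sqrt(65) generate independent quadratic extensions. Thus [K:Q] = 4 and Gal(K/Q) is generated by the two order-2 automorphisms sqrt(114) ↦ -sqrt(114) and sqrt(65) ↦ -sqrt(65), giving V_4.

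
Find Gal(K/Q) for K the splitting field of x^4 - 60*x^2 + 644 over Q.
Gal(K/Q) = V_4 (Klein four-group, Z/2Z × Z/2Z)

f factors as (x^2 - 14)(x^2 - 46), so the splitting field is K = Q(sqrt(14), sqrt(46)). The elements 14, 46, 644 are all non-squares in Q, so sqrt(14) and sqrt(46) generate independent quadratic extensions. Thus [K:Q] = 4 and Gal(K/Q) is generated by the two order-2 automorphisms sqrt(14) ↦ -sqrt(14) and sqrt(46) ↦ -sqrt(46), giving V_4.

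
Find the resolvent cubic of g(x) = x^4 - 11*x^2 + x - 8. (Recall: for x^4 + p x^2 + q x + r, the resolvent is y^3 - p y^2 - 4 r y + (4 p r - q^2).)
h(y) = y^3 + 11*y^2 + 32*y + 351

Identify coefficients: p = -11, q = 1, r = -8.
Plug into h(y) = y^3 - p y^2 - 4 r y + (4 p r - q^2):
  h(y) = y^3 - (-11) y^2 - 4*(-8) y + (4*(-11)*(-8) - (1)^2)
       = y^3 + (11) y^2 + (32) y + (351).
Simplifying: h(y) = y^3 + 11*y^2 + 32*y + 351.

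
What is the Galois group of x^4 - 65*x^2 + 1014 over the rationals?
Gal(K/Q) = V_4 (Klein four-group, Z/2Z × Z/2Z)

f factors as (x^2 - 39)(x^2 - 26), so the splitting field is K = Q(sqrt(39), sqrt(26)). The elements 39, 26, 1014 are all non-squares in Q, so sqrt(39) and sqrt(26) generate independent quadratic extensions. Thus [K:Q] = 4 and Gal(K/Q) is generated by the two order-2 automorphisms sqrt(39) ↦ -sqrt(39) and sqrt(26) ↦ -sqrt(26), giving V_4.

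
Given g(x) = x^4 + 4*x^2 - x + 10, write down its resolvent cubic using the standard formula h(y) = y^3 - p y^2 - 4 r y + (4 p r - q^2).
h(y) = y^3 - 4*y^2 - 40*y + 159

Identify coefficients: p = 4, q = -1, r = 10.
Plug into h(y) = y^3 - p y^2 - 4 r y + (4 p r - q^2):
  h(y) = y^3 - (4) y^2 - 4*(10) y + (4*(4)*(10) - (-1)^2)
       = y^3 + (-4) y^2 + (-40) y + (159).
Simplifying: h(y) = y^3 - 4*y^2 - 40*y + 159.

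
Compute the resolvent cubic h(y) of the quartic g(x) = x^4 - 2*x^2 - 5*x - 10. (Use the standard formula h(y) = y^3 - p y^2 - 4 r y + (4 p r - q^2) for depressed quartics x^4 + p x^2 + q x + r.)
h(y) = y^3 + 2*y^2 + 40*y + 55

Identify coefficients: p = -2, q = -5, r = -10.
Plug into h(y) = y^3 - p y^2 - 4 r y + (4 p r - q^2):
  h(y) = y^3 - (-2) y^2 - 4*(-10) y + (4*(-2)*(-10) - (-5)^2)
       = y^3 + (2) y^2 + (40) y + (55).
Simplifying: h(y) = y^3 + 2*y^2 + 40*y + 55.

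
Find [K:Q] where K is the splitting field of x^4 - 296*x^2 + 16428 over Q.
[K:Q] = 4

f factors as (x^2 - 74)(x^2 - 222); the splitting field is K = Q(sqrt(74), sqrt(222)). Since 74, 222, and 16428 are all non-squares in Q, the three subfields Q(sqrt(74)), Q(sqrt(222)), Q(sqrt(16428)) are distinct degree-2 extensions, so [K:Q] = 4 (Klein four Galois group).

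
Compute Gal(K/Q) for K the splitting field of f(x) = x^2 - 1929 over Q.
Gal(K/Q) = Z/2Z (cyclic of order 2)

x^2 - 1929 is irreducible over Q since 1929 is not a rational square. The splitting field Q(sqrt(1929)) has degree 2 over Q, and its unique nontrivial automorphism is sqrt(1929) ↦ -sqrt(1929). Hence Gal(Q(sqrt(1929))/Q) = Z/2Z.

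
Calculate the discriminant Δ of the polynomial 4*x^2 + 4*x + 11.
Δ = -160

For a quadratic a x^2 + b x + c the discriminant is Δ = b^2 - 4ac = (4)^2 - 4*(4)*(11) = 16 - (176) = -160.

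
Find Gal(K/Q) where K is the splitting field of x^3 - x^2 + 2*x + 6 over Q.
Gal(K/Q) = S_3 (symmetric group of order 6)

Compute the discriminant of x^3 + (-1)*x^2 + (2)*x + (6): Δ = -1192. Since Δ is not a rational square, the Galois group is not contained in A_3; it must be the full S_3 (irreducibility of the cubic rules out anything smaller).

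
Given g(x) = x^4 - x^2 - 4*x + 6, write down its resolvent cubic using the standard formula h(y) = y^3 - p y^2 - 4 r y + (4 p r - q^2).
h(y) = y^3 + y^2 - 24*y - 40

Identify coefficients: p = -1, q = -4, r = 6.
Plug into h(y) = y^3 - p y^2 - 4 r y + (4 p r - q^2):
  h(y) = y^3 - (-1) y^2 - 4*(6) y + (4*(-1)*(6) - (-4)^2)
       = y^3 + (1) y^2 + (-24) y + (-40).
Simplifying: h(y) = y^3 + y^2 - 24*y - 40.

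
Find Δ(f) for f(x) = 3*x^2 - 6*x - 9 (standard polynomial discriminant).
Δ = 144

For a quadratic a x^2 + b x + c the discriminant is Δ = b^2 - 4ac = (-6)^2 - 4*(3)*(-9) = 36 - (-108) = 144.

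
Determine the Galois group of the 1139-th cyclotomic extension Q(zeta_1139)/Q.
|Gal(Q(zeta_1139)/Q)| = phi(1139) = 1056; group ≅ (Z/1139Z)^* ≅ Z/16Z × Z/66Z

The n-th cyclotomic polynomial Φ_1139(x) is the minimal polynomial of zeta_1139 over Q and has degree phi(1139) = 1056. So Q(zeta_1139) is a degree-1056 Galois extension with Galois group (Z/1139Z)^*. By CRT, (Z/1139Z)^* ≅ (Z/17Z)^* × (Z/67Z)^*. Each prime-power unit group is (Z/17Z)^* ≅ Z/16Z; (Z/67Z)^* ≅ Z/66Z. Hence Gal(Q(zeta_1139)/Q) ≅ Z/16Z × Z/66Z.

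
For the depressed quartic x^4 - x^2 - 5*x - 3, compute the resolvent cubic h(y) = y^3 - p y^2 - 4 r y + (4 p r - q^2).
h(y) = y^3 + y^2 + 12*y - 13

Identify coefficients: p = -1, q = -5, r = -3.
Plug into h(y) = y^3 - p y^2 - 4 r y + (4 p r - q^2):
  h(y) = y^3 - (-1) y^2 - 4*(-3) y + (4*(-1)*(-3) - (-5)^2)
       = y^3 + (1) y^2 + (12) y + (-13).
Simplifying: h(y) = y^3 + y^2 + 12*y - 13.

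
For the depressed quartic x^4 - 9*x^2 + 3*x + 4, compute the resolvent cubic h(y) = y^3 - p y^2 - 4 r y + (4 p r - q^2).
h(y) = y^3 + 9*y^2 - 16*y - 153

Identify coefficients: p = -9, q = 3, r = 4.
Plug into h(y) = y^3 - p y^2 - 4 r y + (4 p r - q^2):
  h(y) = y^3 - (-9) y^2 - 4*(4) y + (4*(-9)*(4) - (3)^2)
       = y^3 + (9) y^2 + (-16) y + (-153).
Simplifying: h(y) = y^3 + 9*y^2 - 16*y - 153.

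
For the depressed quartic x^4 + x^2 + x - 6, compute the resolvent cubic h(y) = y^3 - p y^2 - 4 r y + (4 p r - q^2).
h(y) = y^3 - y^2 + 24*y - 25

Identify coefficients: p = 1, q = 1, r = -6.
Plug into h(y) = y^3 - p y^2 - 4 r y + (4 p r - q^2):
  h(y) = y^3 - (1) y^2 - 4*(-6) y + (4*(1)*(-6) - (1)^2)
       = y^3 + (-1) y^2 + (24) y + (-25).
Simplifying: h(y) = y^3 - y^2 + 24*y - 25.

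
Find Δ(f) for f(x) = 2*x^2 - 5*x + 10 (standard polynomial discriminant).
Δ = -55

For a quadratic a x^2 + b x + c the discriminant is Δ = b^2 - 4ac = (-5)^2 - 4*(2)*(10) = 25 - (80) = -55.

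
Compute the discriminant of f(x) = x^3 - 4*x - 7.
Δ = -1067

For a depressed cubic x^3 + p x + q the discriminant is Δ = -4 p^3 - 27 q^2 = -4*(-4)^3 - 27*(-7)^2 = 256 - 1323 = -1067.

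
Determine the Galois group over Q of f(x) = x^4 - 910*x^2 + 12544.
Gal(K/Q) = Z/2Z (cyclic of order 2)

f factors as (x^2 - 14)(x^2 - 896), so the splitting field is K = Q(sqrt(14), sqrt(896)). The squarefree part of 14 is 14 and the squarefree part of 896 is also 14, so sqrt(14) and sqrt(896) are both rational multiples of sqrt(14). Hence Q(sqrt(14)) = Q(sqrt(896)) = Q(sqrt(14)), and the splitting field collapses to a single degree-2 extension with Galois group Z/2Z.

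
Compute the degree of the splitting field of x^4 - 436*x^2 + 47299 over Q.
[K:Q] = 4

f factors as (x^2 - 233)(x^2 - 203); the splitting field is K = Q(sqrt(233), sqrt(203)). Since 233, 203, and 47299 are all non-squares in Q, the three subfields Q(sqrt(233)), Q(sqrt(203)), Q(sqrt(47299)) are distinct degree-2 extensions, so [K:Q] = 4 (Klein four Galois group).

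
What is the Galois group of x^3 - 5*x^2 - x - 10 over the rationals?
Gal(K/Q) = S_3 (symmetric group of order 6)

Compute the discriminant of x^3 + (-5)*x^2 + (-1)*x + (-10): Δ = -8571. Since Δ is not a rational square, the Galois group is not contained in A_3; it must be the full S_3 (irreducibility of the cubic rules out anything smaller).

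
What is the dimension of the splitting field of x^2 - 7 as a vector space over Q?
[K:Q] = 2

The discriminant of x^2 + (0)*x + (-7) is b^2 - 4c = 0 - (-28) = 28. Since 28 is not a perfect square in Q, the polynomial is irreducible over Q. Its two roots generate a degree-2 extension, so [K:Q] = 2.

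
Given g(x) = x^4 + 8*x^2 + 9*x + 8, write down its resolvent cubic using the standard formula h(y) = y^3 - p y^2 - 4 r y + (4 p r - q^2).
h(y) = y^3 - 8*y^2 - 32*y + 175

Identify coefficients: p = 8, q = 9, r = 8.
Plug into h(y) = y^3 - p y^2 - 4 r y + (4 p r - q^2):
  h(y) = y^3 - (8) y^2 - 4*(8) y + (4*(8)*(8) - (9)^2)
       = y^3 + (-8) y^2 + (-32) y + (175).
Simplifying: h(y) = y^3 - 8*y^2 - 32*y + 175.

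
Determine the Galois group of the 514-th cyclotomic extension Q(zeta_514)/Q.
|Gal(Q(zeta_514)/Q)| = phi(514) = 256; group ≅ (Z/514Z)^* ≅ Z/256Z

The n-th cyclotomic polynomial Φ_514(x) is the minimal polynomial of zeta_514 over Q and has degree phi(514) = 256. So Q(zeta_514) is a degree-256 Galois extension with Galois group (Z/514Z)^*. By CRT, (Z/514Z)^* ≅ (Z/2Z)^* × (Z/257Z)^*. Each prime-power unit group is (Z/2Z)^* ≅ trivial group (order 1); (Z/257Z)^* ≅ Z/256Z. Hence Gal(Q(zeta_514)/Q) ≅ Z/256Z.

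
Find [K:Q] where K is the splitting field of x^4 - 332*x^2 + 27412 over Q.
[K:Q] = 4

f factors as (x^2 - 178)(x^2 - 154); the splitting field is K = Q(sqrt(178), sqrt(154)). Since 178, 154, and 27412 are all non-squares in Q, the three subfields Q(sqrt(178)), Q(sqrt(154)), Q(sqrt(27412)) are distinct degree-2 extensions, so [K:Q] = 4 (Klein four Galois group).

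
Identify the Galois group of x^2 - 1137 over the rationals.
Gal(K/Q) = Z/2Z (cyclic of order 2)

x^2 - 1137 is irreducible over Q since 1137 is not a rational square. The splitting field Q(sqrt(1137)) has degree 2 over Q, and its unique nontrivial automorphism is sqrt(1137) ↦ -sqrt(1137). Hence Gal(Q(sqrt(1137))/Q) = Z/2Z.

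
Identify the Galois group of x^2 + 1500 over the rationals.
Gal(K/Q) = Z/2Z (cyclic of order 2)

x^2 + 1500 is irreducible over Q since -1500 is not a rational square. The splitting field Q(sqrt(-1500)) has degree 2 over Q, and its unique nontrivial automorphism is sqrt(-1500) ↦ -sqrt(-1500). Hence Gal(Q(sqrt(-1500))/Q) = Z/2Z.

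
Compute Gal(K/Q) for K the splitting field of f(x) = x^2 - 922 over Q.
Gal(K/Q) = Z/2Z (cyclic of order 2)

x^2 - 922 is irreducible over Q since 922 is not a rational square. The splitting field Q(sqrt(922)) has degree 2 over Q, and its unique nontrivial automorphism is sqrt(922) ↦ -sqrt(922). Hence Gal(Q(sqrt(922))/Q) = Z/2Z.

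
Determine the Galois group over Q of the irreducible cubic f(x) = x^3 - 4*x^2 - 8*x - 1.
Gal(K/Q) = S_3 (symmetric group of order 6)

Compute the discriminant of x^3 + (-4)*x^2 + (-8)*x + (-1): Δ = 2213. Since Δ is not a rational square, the Galois group is not contained in A_3; it must be the full S_3 (irreducibility of the cubic rules out anything smaller).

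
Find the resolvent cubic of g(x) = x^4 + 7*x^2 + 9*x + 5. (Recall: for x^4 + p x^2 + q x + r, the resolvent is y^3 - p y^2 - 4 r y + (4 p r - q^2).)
h(y) = y^3 - 7*y^2 - 20*y + 59

Identify coefficients: p = 7, q = 9, r = 5.
Plug into h(y) = y^3 - p y^2 - 4 r y + (4 p r - q^2):
  h(y) = y^3 - (7) y^2 - 4*(5) y + (4*(7)*(5) - (9)^2)
       = y^3 + (-7) y^2 + (-20) y + (59).
Simplifying: h(y) = y^3 - 7*y^2 - 20*y + 59.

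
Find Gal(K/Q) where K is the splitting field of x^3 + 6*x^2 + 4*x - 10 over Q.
Gal(K/Q) = S_3 (symmetric group of order 6)

Compute the discriminant of x^3 + (6)*x^2 + (4)*x + (-10): Δ = 1940. Since Δ is not a rational square, the Galois group is not contained in A_3; it must be the full S_3 (irreducibility of the cubic rules out anything smaller).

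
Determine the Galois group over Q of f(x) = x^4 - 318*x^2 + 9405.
Gal(K/Q) = V_4 (Klein four-group, Z/2Z × Z/2Z)

f factors as (x^2 - 285)(x^2 - 33), so the splitting field is K = Q(sqrt(285), sqrt(33)). The elements 285, 33, 9405 are all non-squares in Q, so sqrt(285) and sqrt(33) generate independent quadratic extensions. Thus [K:Q] = 4 and Gal(K/Q) is generated by the two order-2 automorphisms sqrt(285) ↦ -sqrt(285) and sqrt(33) ↦ -sqrt(33), giving V_4.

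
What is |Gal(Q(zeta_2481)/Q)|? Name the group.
|Gal(Q(zeta_2481)/Q)| = phi(2481) = 1652; group ≅ (Z/2481Z)^* ≅ Z/2Z × Z/826Z

The n-th cyclotomic polynomial Φ_2481(x) is the minimal polynomial of zeta_2481 over Q and has degree phi(2481) = 1652. So Q(zeta_2481) is a degree-1652 Galois extension with Galois group (Z/2481Z)^*. By CRT, (Z/2481Z)^* ≅ (Z/3Z)^* × (Z/827Z)^*. Each prime-power unit group is (Z/3Z)^* ≅ Z/2Z; (Z/827Z)^* ≅ Z/826Z. Hence Gal(Q(zeta_2481)/Q) ≅ Z/2Z × Z/826Z.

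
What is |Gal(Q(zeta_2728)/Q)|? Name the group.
|Gal(Q(zeta_2728)/Q)| = phi(2728) = 1200; group ≅ (Z/2728Z)^* ≅ Z/2Z × Z/2Z × Z/10Z × Z/30Z

The n-th cyclotomic polynomial Φ_2728(x) is the minimal polynomial of zeta_2728 over Q and has degree phi(2728) = 1200. So Q(zeta_2728) is a degree-1200 Galois extension with Galois group (Z/2728Z)^*. By CRT, (Z/2728Z)^* ≅ (Z/8Z)^* × (Z/11Z)^* × (Z/31Z)^*. Each prime-power unit group is (Z/8Z)^* ≅ Z/2Z × Z/2Z; (Z/11Z)^* ≅ Z/10Z; (Z/31Z)^* ≅ Z/30Z. Hence Gal(Q(zeta_2728)/Q) ≅ Z/2Z × Z/2Z × Z/10Z × Z/30Z.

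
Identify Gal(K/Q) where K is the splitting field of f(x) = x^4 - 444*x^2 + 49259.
Gal(K/Q) = V_4 (Klein four-group, Z/2Z × Z/2Z)

f factors as (x^2 - 227)(x^2 - 217), so the splitting field is K = Q(sqrt(227), sqrt(217)). The elements 227, 217, 49259 are all non-squares in Q, so sqrt(227) and sqrt(217) generate independent quadratic extensions. Thus [K:Q] = 4 and Gal(K/Q) is generated by the two order-2 automorphisms sqrt(227) ↦ -sqrt(227) and sqrt(217) ↦ -sqrt(217), giving V_4.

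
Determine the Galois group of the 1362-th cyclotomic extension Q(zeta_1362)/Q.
|Gal(Q(zeta_1362)/Q)| = phi(1362) = 452; group ≅ (Z/1362Z)^* ≅ Z/2Z × Z/226Z

The n-th cyclotomic polynomial Φ_1362(x) is the minimal polynomial of zeta_1362 over Q and has degree phi(1362) = 452. So Q(zeta_1362) is a degree-452 Galois extension with Galois group (Z/1362Z)^*. By CRT, (Z/1362Z)^* ≅ (Z/2Z)^* × (Z/3Z)^* × (Z/227Z)^*. Each prime-power unit group is (Z/2Z)^* ≅ trivial group (order 1); (Z/3Z)^* ≅ Z/2Z; (Z/227Z)^* ≅ Z/226Z. Hence Gal(Q(zeta_1362)/Q) ≅ Z/2Z × Z/226Z.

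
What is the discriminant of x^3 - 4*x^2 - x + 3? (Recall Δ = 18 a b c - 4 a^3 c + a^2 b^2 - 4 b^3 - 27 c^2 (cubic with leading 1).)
Δ = 761

For x^3 + a x^2 + b x + c the discriminant is Δ = 18 a b c - 4 a^3 c + a^2 b^2 - 4 b^3 - 27 c^2.
Plug a = -4, b = -1, c = 3:
  18*(-4)*(-1)*(3) - 4*(-4)^3*(3) + (-4)^2*(-1)^2 - 4*(-1)^3 - 27*(3)^2
  = 216 + (768) + 16 + (4) + (-243)
  = 761.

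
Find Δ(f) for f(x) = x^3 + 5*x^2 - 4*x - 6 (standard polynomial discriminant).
Δ = 4844

For x^3 + a x^2 + b x + c the discriminant is Δ = 18 a b c - 4 a^3 c + a^2 b^2 - 4 b^3 - 27 c^2.
Plug a = 5, b = -4, c = -6:
  18*(5)*(-4)*(-6) - 4*(5)^3*(-6) + (5)^2*(-4)^2 - 4*(-4)^3 - 27*(-6)^2
  = 2160 + (3000) + 400 + (256) + (-972)
  = 4844.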